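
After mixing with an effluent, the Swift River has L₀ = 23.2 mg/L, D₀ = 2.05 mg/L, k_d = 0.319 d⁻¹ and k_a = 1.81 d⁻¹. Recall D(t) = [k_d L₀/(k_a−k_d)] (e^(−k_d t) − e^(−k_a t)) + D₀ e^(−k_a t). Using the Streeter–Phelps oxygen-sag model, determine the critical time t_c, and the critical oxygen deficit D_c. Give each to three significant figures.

t_c ≈ 0.807 d; D_c ≈ 3.16 mg/L

t_c = [1/(k_a−k_d)] ln[(k_a/k_d)(1 − D₀(k_a−k_d)/(k_d L₀))]
= [1/(1.81−0.319)] ln[(1.81/0.319)(1 − 2.05×1.491/(0.319×23.2))]
= (1/1.491) ln[5.674 × 0.5870] = 0.6707 × ln(3.331) = 0.6707 × 1.203 = 0.8069 d.
L(t_c) = L₀ e^(−k_d t_c) = 23.2 × 0.7730 = 17.93 mg/L, and at the critical point k_a D_c = k_d L, so D_c = (0.319/1.81) × 17.93 = 3.161 mg/L.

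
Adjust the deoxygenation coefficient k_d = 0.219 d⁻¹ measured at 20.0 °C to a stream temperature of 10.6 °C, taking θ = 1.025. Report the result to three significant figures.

k_d(T₂) = k_d(T₁) · θ^(T₂−T₁) = 0.219 × 1.025^(10.6−20.0)
= 0.219 × 1.025^-9.40 = 0.219 × 0.7929 = 0.1736 d⁻¹.

k_d ≈ 0.174 d⁻¹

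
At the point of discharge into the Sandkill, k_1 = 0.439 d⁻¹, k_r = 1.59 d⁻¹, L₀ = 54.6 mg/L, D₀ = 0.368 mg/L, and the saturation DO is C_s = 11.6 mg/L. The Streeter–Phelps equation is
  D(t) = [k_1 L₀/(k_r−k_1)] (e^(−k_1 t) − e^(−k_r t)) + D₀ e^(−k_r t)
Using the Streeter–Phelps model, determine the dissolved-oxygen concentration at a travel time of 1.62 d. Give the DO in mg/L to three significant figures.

k_1 L₀/(k_r−k_1) = 0.439×54.6/(1.59−0.439) = 23.97/1.151 = 20.82 mg/L.
e^(−k_1 t) = e^(−0.439×1.620) = 0.4911; e^(−k_r t) = e^(−1.59×1.620) = 0.07609.
D = 20.82 × (0.4911 − 0.07609) + 0.368 × 0.07609 = 8.642 + 0.02800 = 8.670 mg/L.
DO = C_s − D = 11.6 − 8.670 = 2.930 mg/L.

DO ≈ 2.93 mg/L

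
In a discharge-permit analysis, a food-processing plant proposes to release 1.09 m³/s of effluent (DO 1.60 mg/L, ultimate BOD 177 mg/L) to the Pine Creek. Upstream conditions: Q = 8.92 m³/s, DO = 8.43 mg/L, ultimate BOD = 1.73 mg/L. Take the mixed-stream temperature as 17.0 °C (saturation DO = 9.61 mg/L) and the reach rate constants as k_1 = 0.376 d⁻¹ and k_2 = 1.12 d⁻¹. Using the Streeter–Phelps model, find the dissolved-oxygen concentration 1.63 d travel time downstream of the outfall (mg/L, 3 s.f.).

Mixed DO = (8.92×8.43 + 1.09×1.60)/(8.92+1.09) = 76.94/10.01 = 7.686 mg/L.
Mixed L₀ = (8.92×1.73 + 1.09×177)/(10.01) = 208.4/10.01 = 20.82 mg/L.
Initial deficit D₀ = C_s − DO₀ = 9.61 − 7.686 = 1.924 mg/L.
D(1.63) = [0.376×20.82/(1.12−0.376)](e^(−0.376×1.63) − e^(−1.12×1.63)) + 1.924 e^(−1.12×1.63)
= 10.52 × (0.5418 − 0.1611) + 1.924 × 0.1611 = 4.314 mg/L.
DO = 9.61 − 4.314 = 5.296 mg/L.

DO ≈ 5.30 mg/L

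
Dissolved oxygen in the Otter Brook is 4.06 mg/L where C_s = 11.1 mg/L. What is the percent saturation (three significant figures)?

% saturation = C/C_s × 100 = 4.06/11.1 × 100 = 36.6 %.

36.6 % saturation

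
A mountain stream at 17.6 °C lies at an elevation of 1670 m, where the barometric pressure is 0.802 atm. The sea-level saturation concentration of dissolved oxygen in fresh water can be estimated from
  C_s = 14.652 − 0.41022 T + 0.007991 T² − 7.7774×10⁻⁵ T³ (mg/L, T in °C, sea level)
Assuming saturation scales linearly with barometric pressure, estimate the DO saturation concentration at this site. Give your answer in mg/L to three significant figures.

C_s ≈ 7.61 mg/L

At sea level: C_s = 14.652 − 0.41022×17.6 + 0.007991×17.6² − 7.7774×10⁻⁵×17.6³ = 9.483 mg/L.
Pressure correction: C_s' = 9.483 × 0.802 = 7.606 mg/L.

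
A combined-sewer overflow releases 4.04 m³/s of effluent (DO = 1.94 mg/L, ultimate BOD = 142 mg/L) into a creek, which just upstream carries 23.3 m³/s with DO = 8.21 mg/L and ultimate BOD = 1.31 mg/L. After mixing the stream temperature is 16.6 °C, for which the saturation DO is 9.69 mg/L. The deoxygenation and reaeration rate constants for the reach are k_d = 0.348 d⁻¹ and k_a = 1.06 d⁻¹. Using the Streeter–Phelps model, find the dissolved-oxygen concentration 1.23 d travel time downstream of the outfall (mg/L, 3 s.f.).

DO ≈ 4.93 mg/L

Mixed DO = (23.3×8.21 + 4.04×1.94)/(23.3+4.04) = 199.1/27.34 = 7.283 mg/L.
Mixed L₀ = (23.3×1.31 + 4.04×142)/(27.34) = 604.2/27.34 = 22.10 mg/L.
Initial deficit D₀ = C_s − DO₀ = 9.69 − 7.283 = 2.407 mg/L.
D(1.23) = [0.348×22.10/(1.06−0.348)](e^(−0.348×1.23) − e^(−1.06×1.23)) + 2.407 e^(−1.06×1.23)
= 10.80 × (0.6518 − 0.2715) + 2.407 × 0.2715 = 4.761 mg/L.
DO = 9.69 − 4.761 = 4.929 mg/L.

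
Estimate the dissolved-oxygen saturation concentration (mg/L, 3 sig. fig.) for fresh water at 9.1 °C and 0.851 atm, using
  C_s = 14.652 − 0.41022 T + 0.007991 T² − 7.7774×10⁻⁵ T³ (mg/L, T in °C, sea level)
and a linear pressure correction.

C_s ≈ 9.81 mg/L

At sea level: C_s = 14.652 − 0.41022×9.1 + 0.007991×9.1² − 7.7774×10⁻⁵×9.1³ = 11.52 mg/L.
Pressure correction: C_s' = 11.52 × 0.851 = 9.805 mg/L.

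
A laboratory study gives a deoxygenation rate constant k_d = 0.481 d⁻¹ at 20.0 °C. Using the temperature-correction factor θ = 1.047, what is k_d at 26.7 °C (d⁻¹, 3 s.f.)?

k_d ≈ 0.654 d⁻¹

k_d(T₂) = k_d(T₁) · θ^(T₂−T₁) = 0.481 × 1.047^(26.7−20.0)
= 0.481 × 1.047^6.70 = 0.481 × 1.360 = 0.6543 d⁻¹.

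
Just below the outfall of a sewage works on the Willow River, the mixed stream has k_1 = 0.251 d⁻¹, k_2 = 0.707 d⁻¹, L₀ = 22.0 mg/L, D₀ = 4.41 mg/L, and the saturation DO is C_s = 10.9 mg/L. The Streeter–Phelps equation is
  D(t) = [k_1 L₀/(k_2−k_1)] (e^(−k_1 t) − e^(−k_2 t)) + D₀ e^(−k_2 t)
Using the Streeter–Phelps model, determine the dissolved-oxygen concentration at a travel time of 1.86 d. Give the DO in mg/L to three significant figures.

k_1 L₀/(k_2−k_1) = 0.251×22.0/(0.707−0.251) = 5.522/0.4560 = 12.11 mg/L.
e^(−k_1 t) = e^(−0.251×1.860) = 0.6270; e^(−k_2 t) = e^(−0.707×1.860) = 0.2685.
D = 12.11 × (0.6270 − 0.2685) + 4.41 × 0.2685 = 4.341 + 1.184 = 5.525 mg/L.
DO = C_s − D = 10.9 − 5.525 = 5.375 mg/L.

DO ≈ 5.37 mg/L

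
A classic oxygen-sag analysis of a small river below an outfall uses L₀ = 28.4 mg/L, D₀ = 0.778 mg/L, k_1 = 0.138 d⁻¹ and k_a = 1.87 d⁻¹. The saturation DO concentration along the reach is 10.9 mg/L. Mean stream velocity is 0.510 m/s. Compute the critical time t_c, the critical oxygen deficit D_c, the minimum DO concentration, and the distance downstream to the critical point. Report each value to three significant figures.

At the critical point dD/dt = 0, so k_1 L₀ e^(−k_1 t) = k_a D. Substituting D(t) from the Streeter–Phelps equation and solving for t gives
t_c = ln[(k_a/k_1)(1 − D₀(k_a−k_1)/(k_1 L₀))] / (k_a−k_1).
Here k_a−k_1 = 1.732 d⁻¹ and 1 − D₀(k_a−k_1)/(k_1 L₀) = 1 − 0.778×1.732/(0.138×28.4) = 0.6562, so
t_c = ln(13.55 × 0.6562) / 1.732 = 2.185 / 1.732 = 1.262 d.
D_c = (k_1/k_a) L₀ e^(−k_1 t_c) = (0.138/1.87) × 28.4 × e^(−0.138×1.262) = 0.07380 × 28.4 × 0.8402 = 1.761 mg/L.
Minimum DO = C_s − D_c = 10.9 − 1.761 = 9.139 mg/L.
x_c = v t_c = 0.510 m/s × 1.262 d × 86400 s/d = 55590 m ≈ 55.6 km.

t_c ≈ 1.26 d; D_c ≈ 1.76 mg/L; min DO ≈ 9.14 mg/L; x_c ≈ 55.6 km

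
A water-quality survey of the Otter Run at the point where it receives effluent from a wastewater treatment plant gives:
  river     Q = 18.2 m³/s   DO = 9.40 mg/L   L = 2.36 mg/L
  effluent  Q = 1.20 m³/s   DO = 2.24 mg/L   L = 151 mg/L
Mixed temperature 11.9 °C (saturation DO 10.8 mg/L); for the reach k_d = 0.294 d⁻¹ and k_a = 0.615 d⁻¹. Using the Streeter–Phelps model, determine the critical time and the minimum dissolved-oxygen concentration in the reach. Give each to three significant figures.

Mixed DO = (18.2×9.40 + 1.20×2.24)/(18.2+1.20) = 173.8/19.40 = 8.957 mg/L.
Mixed L₀ = (18.2×2.36 + 1.20×151)/(19.40) = 224.2/19.40 = 11.55 mg/L.
Initial deficit D₀ = C_s − DO₀ = 10.8 − 8.957 = 1.843 mg/L.
t_c = (1/0.3210) ln[(0.615/0.294)(1 − 1.843×0.3210/(0.294×11.55))] = 3.115 × ln(1.728) = 1.703 d.
D_c = (0.294/0.615) × 11.55 × e^(−0.294×1.703) = 0.4780 × 11.55 × 0.6061 = 3.348 mg/L.
Minimum DO = 10.8 − 3.348 = 7.452 mg/L.

t_c ≈ 1.70 d; minimum DO ≈ 7.45 mg/L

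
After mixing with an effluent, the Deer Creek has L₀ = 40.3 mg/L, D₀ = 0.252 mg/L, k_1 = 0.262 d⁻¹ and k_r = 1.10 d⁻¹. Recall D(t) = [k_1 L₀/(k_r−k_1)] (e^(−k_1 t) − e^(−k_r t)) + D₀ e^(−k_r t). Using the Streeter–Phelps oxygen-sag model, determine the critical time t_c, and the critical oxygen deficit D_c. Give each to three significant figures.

t_c = [1/(k_r−k_1)] ln[(k_r/k_1)(1 − D₀(k_r−k_1)/(k_1 L₀))]
= [1/(1.10−0.262)] ln[(1.10/0.262)(1 − 0.252×0.8380/(0.262×40.3))]
= (1/0.8380) ln[4.198 × 0.9800] = 1.193 × ln(4.115) = 1.193 × 1.415 = 1.688 d.
L(t_c) = L₀ e^(−k_1 t_c) = 40.3 × 0.6426 = 25.90 mg/L, and at the critical point k_r D_c = k_1 L, so D_c = (0.262/1.10) × 25.90 = 6.168 mg/L.

t_c ≈ 1.69 d; D_c ≈ 6.17 mg/L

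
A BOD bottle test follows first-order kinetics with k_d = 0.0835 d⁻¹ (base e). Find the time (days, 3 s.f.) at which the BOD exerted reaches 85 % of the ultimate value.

t ≈ 22.7 d

y/L₀ = 1 − e^(−k_d t) = 0.85 ⇒ e^(−k_d t) = 0.150
t = −ln(0.150) / 0.0835 = 1.897 / 0.0835 = 22.72 d.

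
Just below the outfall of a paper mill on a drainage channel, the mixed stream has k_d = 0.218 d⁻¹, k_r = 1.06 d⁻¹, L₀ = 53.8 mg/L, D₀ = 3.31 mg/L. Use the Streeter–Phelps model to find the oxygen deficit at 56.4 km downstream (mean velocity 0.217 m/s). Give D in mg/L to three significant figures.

D ≈ 6.79 mg/L

Travel time t = x/v = 56.4 km / (0.217 m/s) = 56400 m / 0.217 m/s = 259900 s = 3.008 d.
k_d L₀/(k_r−k_d) = 0.218×53.8/(1.06−0.218) = 11.73/0.8420 = 13.93 mg/L.
e^(−k_d t) = e^(−0.218×3.008) = 0.5190; e^(−k_r t) = e^(−1.06×3.008) = 0.04123.
D = 13.93 × (0.5190 − 0.04123) + 3.31 × 0.04123 = 6.655 + 0.1365 = 6.792 mg/L.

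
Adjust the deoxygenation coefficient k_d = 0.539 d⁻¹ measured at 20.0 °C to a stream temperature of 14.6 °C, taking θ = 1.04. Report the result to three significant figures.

k_d(T₂) = k_d(T₁) · θ^(T₂−T₁) = 0.539 × 1.04^(14.6−20.0)
= 0.539 × 1.04^-5.40 = 0.539 × 0.8091 = 0.4361 d⁻¹.

k_d ≈ 0.436 d⁻¹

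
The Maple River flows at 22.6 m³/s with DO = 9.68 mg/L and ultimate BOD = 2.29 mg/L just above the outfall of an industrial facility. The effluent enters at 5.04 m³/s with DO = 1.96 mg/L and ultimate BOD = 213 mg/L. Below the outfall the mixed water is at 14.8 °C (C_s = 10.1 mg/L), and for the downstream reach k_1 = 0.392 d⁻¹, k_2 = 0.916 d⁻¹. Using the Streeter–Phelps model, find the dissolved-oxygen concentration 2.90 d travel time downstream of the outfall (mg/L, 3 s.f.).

Mixed DO = (22.6×9.68 + 5.04×1.96)/(22.6+5.04) = 228.6/27.64 = 8.272 mg/L.
Mixed L₀ = (22.6×2.29 + 5.04×213)/(27.64) = 1125/27.64 = 40.71 mg/L.
Initial deficit D₀ = C_s − DO₀ = 10.1 − 8.272 = 1.828 mg/L.
D(2.90) = [0.392×40.71/(0.916−0.392)](e^(−0.392×2.90) − e^(−0.916×2.90)) + 1.828 e^(−0.916×2.90)
= 30.46 × (0.3208 − 0.07020) + 1.828 × 0.07020 = 7.762 mg/L.
DO = 10.1 − 7.762 = 2.338 mg/L.

DO ≈ 2.34 mg/L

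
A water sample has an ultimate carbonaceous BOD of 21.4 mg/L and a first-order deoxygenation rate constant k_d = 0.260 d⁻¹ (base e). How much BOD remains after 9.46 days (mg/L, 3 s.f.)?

L ≈ 1.83 mg/L

L_t = L₀ e^(−k_d t) = 21.4 × e^(−0.260×9.46) = 21.4 × 0.08547 = 1.829 mg/L.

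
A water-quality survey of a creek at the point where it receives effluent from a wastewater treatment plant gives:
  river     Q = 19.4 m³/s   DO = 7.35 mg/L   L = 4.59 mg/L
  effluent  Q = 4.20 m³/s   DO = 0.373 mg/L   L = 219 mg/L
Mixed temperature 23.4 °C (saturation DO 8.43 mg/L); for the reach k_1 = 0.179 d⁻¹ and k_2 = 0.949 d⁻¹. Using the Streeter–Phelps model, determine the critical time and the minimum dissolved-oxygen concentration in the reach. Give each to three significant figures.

t_c ≈ 1.82 d; minimum DO ≈ 2.61 mg/L

Mixed DO = (19.4×7.35 + 4.20×0.373)/(19.4+4.20) = 144.2/23.60 = 6.108 mg/L.
Mixed L₀ = (19.4×4.59 + 4.20×219)/(23.60) = 1009/23.60 = 42.75 mg/L.
Initial deficit D₀ = C_s − DO₀ = 8.43 − 6.108 = 2.322 mg/L.
t_c = (1/0.7700) ln[(0.949/0.179)(1 − 2.322×0.7700/(0.179×42.75))] = 1.299 × ln(4.063) = 1.821 d.
D_c = (0.179/0.949) × 42.75 × e^(−0.179×1.821) = 0.1886 × 42.75 × 0.7219 = 5.821 mg/L.
Minimum DO = 8.43 − 5.821 = 2.609 mg/L.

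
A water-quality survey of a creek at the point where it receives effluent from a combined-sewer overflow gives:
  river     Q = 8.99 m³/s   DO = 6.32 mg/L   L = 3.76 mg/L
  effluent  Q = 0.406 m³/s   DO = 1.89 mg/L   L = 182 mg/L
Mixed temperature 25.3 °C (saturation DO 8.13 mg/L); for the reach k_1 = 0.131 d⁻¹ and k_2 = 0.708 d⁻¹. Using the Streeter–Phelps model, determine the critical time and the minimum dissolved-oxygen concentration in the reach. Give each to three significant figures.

Mixed DO = (8.99×6.32 + 0.406×1.89)/(8.99+0.406) = 57.58/9.396 = 6.129 mg/L.
Mixed L₀ = (8.99×3.76 + 0.406×182)/(9.396) = 107.7/9.396 = 11.46 mg/L.
Initial deficit D₀ = C_s − DO₀ = 8.13 − 6.129 = 2.001 mg/L.
t_c = (1/0.5770) ln[(0.708/0.131)(1 − 2.001×0.5770/(0.131×11.46))] = 1.733 × ln(1.248) = 0.3837 d.
D_c = (0.131/0.708) × 11.46 × e^(−0.131×0.3837) = 0.1850 × 11.46 × 0.9510 = 2.017 mg/L.
Minimum DO = 8.13 − 2.017 = 6.113 mg/L.

t_c ≈ 0.384 d; minimum DO ≈ 6.11 mg/L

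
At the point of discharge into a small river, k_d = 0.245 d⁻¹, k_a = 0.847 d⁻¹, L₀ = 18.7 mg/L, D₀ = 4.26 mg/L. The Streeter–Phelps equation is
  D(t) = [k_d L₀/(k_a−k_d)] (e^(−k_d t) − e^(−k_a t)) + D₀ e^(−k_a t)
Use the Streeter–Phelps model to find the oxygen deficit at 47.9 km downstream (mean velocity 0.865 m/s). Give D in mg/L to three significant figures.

Travel time t = x/v = 47.9 km / (0.865 m/s) = 47900 m / 0.865 m/s = 55380 s = 0.6409 d.
k_d L₀/(k_a−k_d) = 0.245×18.7/(0.847−0.245) = 4.582/0.6020 = 7.610 mg/L.
e^(−k_d t) = e^(−0.245×0.6409) = 0.8547; e^(−k_a t) = e^(−0.847×0.6409) = 0.5811.
D = 7.610 × (0.8547 − 0.5811) + 4.26 × 0.5811 = 2.082 + 2.475 = 4.558 mg/L.

D ≈ 4.56 mg/L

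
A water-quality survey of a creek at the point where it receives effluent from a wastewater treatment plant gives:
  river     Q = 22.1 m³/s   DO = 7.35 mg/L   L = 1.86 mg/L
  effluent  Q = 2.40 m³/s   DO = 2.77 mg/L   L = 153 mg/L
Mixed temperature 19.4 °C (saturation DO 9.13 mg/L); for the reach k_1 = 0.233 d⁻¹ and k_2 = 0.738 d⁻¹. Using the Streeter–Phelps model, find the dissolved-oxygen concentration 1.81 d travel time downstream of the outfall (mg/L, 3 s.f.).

DO ≈ 5.52 mg/L

Mixed DO = (22.1×7.35 + 2.40×2.77)/(22.1+2.40) = 169.1/24.50 = 6.901 mg/L.
Mixed L₀ = (22.1×1.86 + 2.40×153)/(24.50) = 408.3/24.50 = 16.67 mg/L.
Initial deficit D₀ = C_s − DO₀ = 9.13 − 6.901 = 2.229 mg/L.
D(1.81) = [0.233×16.67/(0.738−0.233)](e^(−0.233×1.81) − e^(−0.738×1.81)) + 2.229 e^(−0.738×1.81)
= 7.689 × (0.6559 − 0.2630) + 2.229 × 0.2630 = 3.608 mg/L.
DO = 9.13 − 3.608 = 5.522 mg/L.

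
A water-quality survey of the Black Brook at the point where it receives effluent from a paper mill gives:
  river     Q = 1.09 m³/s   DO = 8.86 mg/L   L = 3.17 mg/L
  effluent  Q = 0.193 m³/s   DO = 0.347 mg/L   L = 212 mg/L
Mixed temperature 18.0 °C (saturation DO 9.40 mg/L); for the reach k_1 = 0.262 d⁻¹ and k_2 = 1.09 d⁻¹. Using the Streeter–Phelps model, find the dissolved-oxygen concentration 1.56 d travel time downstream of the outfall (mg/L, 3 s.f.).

DO ≈ 3.79 mg/L

Mixed DO = (1.09×8.86 + 0.193×0.347)/(1.09+0.193) = 9.724/1.283 = 7.579 mg/L.
Mixed L₀ = (1.09×3.17 + 0.193×212)/(1.283) = 44.37/1.283 = 34.58 mg/L.
Initial deficit D₀ = C_s − DO₀ = 9.40 − 7.579 = 1.821 mg/L.
D(1.56) = [0.262×34.58/(1.09−0.262)](e^(−0.262×1.56) − e^(−1.09×1.56)) + 1.821 e^(−1.09×1.56)
= 10.94 × (0.6645 − 0.1826) + 1.821 × 0.1826 = 5.606 mg/L.
DO = 9.40 − 5.606 = 3.794 mg/L.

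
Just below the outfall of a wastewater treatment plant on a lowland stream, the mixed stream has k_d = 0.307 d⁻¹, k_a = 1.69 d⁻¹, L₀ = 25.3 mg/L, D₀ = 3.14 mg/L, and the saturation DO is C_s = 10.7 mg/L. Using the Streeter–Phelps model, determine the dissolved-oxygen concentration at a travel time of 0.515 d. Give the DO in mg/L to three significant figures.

k_d L₀/(k_a−k_d) = 0.307×25.3/(1.69−0.307) = 7.767/1.383 = 5.616 mg/L.
e^(−k_d t) = e^(−0.307×0.5150) = 0.8538; e^(−k_a t) = e^(−1.69×0.5150) = 0.4188.
D = 5.616 × (0.8538 − 0.4188) + 3.14 × 0.4188 = 2.443 + 1.315 = 3.758 mg/L.
DO = C_s − D = 10.7 − 3.758 = 6.942 mg/L.

DO ≈ 6.94 mg/L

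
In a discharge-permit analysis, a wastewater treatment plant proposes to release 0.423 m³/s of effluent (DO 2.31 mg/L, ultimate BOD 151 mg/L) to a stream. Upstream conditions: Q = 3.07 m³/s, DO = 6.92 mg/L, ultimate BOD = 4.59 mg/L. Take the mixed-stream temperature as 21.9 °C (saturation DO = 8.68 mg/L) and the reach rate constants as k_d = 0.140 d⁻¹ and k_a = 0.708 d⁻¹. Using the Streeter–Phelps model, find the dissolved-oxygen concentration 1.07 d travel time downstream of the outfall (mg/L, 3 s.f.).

DO ≈ 5.44 mg/L

Mixed DO = (3.07×6.92 + 0.423×2.31)/(3.07+0.423) = 22.22/3.493 = 6.362 mg/L.
Mixed L₀ = (3.07×4.59 + 0.423×151)/(3.493) = 77.96/3.493 = 22.32 mg/L.
Initial deficit D₀ = C_s − DO₀ = 8.68 − 6.362 = 2.318 mg/L.
D(1.07) = [0.140×22.32/(0.708−0.140)](e^(−0.140×1.07) − e^(−0.708×1.07)) + 2.318 e^(−0.708×1.07)
= 5.501 × (0.8609 − 0.4688) + 2.318 × 0.4688 = 3.244 mg/L.
DO = 8.68 − 3.244 = 5.436 mg/L.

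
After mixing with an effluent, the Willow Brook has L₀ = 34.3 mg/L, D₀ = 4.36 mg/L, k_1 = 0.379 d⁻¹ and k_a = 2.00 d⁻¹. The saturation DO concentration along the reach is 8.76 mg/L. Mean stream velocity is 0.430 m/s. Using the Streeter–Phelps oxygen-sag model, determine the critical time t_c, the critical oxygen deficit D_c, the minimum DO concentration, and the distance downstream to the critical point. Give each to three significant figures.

t_c ≈ 0.542 d; D_c ≈ 5.29 mg/L; min DO ≈ 3.47 mg/L; x_c ≈ 20.1 km

At the critical point dD/dt = 0, so k_1 L₀ e^(−k_1 t) = k_a D. Substituting D(t) from the Streeter–Phelps equation and solving for t gives
t_c = ln[(k_a/k_1)(1 − D₀(k_a−k_1)/(k_1 L₀))] / (k_a−k_1).
Here k_a−k_1 = 1.621 d⁻¹ and 1 − D₀(k_a−k_1)/(k_1 L₀) = 1 − 4.36×1.621/(0.379×34.3) = 0.4563, so
t_c = ln(5.277 × 0.4563) / 1.621 = 0.8788 / 1.621 = 0.5421 d.
L(t_c) = L₀ e^(−k_1 t_c) = 34.3 × 0.8143 = 27.93 mg/L, and at the critical point k_a D_c = k_1 L, so D_c = (0.379/2.00) × 27.93 = 5.293 mg/L.
Minimum DO = C_s − D_c = 8.76 − 5.293 = 3.467 mg/L.
x_c = v t_c = 0.430 m/s × 0.5421 d × 86400 s/d = 20140 m ≈ 20.1 km.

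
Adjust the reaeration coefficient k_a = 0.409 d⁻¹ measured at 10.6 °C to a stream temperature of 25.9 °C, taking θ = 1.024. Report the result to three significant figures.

k_a ≈ 0.588 d⁻¹

k_a(T₂) = k_a(T₁) · θ^(T₂−T₁) = 0.409 × 1.024^(25.9−10.6)
= 0.409 × 1.024^15.3 = 0.409 × 1.437 = 0.5879 d⁻¹.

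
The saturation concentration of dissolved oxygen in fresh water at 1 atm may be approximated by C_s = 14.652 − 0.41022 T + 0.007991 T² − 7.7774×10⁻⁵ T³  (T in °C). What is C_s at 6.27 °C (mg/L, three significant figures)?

C_s ≈ 12.4 mg/L

C_s = 14.652 − 0.41022×6.27 + 0.007991×6.27² − 7.7774×10⁻⁵×6.27³ = 12.37 mg/L.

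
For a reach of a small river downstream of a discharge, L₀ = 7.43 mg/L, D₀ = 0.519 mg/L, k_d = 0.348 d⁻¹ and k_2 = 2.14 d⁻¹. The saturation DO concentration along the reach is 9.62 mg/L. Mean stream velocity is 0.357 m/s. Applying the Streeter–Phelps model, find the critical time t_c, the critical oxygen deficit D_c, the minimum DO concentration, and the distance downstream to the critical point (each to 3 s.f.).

t_c ≈ 0.765 d; D_c ≈ 0.926 mg/L; min DO ≈ 8.69 mg/L; x_c ≈ 23.6 km

t_c = [1/(k_2−k_d)] ln[(k_2/k_d)(1 − D₀(k_2−k_d)/(k_d L₀))]
= [1/(2.14−0.348)] ln[(2.14/0.348)(1 − 0.519×1.792/(0.348×7.43))]
= (1/1.792) ln[6.149 × 0.6403] = 0.5580 × ln(3.937) = 0.5580 × 1.371 = 0.7648 d.
L(t_c) = L₀ e^(−k_d t_c) = 7.43 × 0.7663 = 5.694 mg/L, and at the critical point k_2 D_c = k_d L, so D_c = (0.348/2.14) × 5.694 = 0.9259 mg/L.
Minimum DO = C_s − D_c = 9.62 − 0.9259 = 8.694 mg/L.
x_c = v t_c = 0.357 m/s × 0.7648 d × 86400 s/d = 23590 m ≈ 23.6 km.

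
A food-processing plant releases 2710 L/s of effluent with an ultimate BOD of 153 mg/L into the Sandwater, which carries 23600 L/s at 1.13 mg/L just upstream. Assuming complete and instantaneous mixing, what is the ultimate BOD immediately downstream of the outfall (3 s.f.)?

16.8 mg/L

Flow-weighted mixing: C = (Q_r C_r + Q_w C_w)/(Q_r + Q_w)
= (23600×1.13 + 2710×153)/(23600 + 2710) = 441300/26310 = 16.77 mg/L.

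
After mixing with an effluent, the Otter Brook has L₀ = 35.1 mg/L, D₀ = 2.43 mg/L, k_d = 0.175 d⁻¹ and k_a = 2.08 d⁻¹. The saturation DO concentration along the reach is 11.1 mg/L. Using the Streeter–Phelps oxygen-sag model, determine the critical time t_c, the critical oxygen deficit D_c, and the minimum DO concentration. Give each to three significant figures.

t_c ≈ 0.564 d; D_c ≈ 2.68 mg/L; min DO ≈ 8.42 mg/L

t_c = [1/(k_a−k_d)] ln[(k_a/k_d)(1 − D₀(k_a−k_d)/(k_d L₀))]
= [1/(2.08−0.175)] ln[(2.08/0.175)(1 − 2.43×1.905/(0.175×35.1))]
= (1/1.905) ln[11.89 × 0.2464] = 0.5249 × ln(2.928) = 0.5249 × 1.074 = 0.5640 d.
L(t_c) = L₀ e^(−k_d t_c) = 35.1 × 0.9060 = 31.80 mg/L, and at the critical point k_a D_c = k_d L, so D_c = (0.175/2.08) × 31.80 = 2.676 mg/L.
Minimum DO = C_s − D_c = 11.1 − 2.676 = 8.424 mg/L.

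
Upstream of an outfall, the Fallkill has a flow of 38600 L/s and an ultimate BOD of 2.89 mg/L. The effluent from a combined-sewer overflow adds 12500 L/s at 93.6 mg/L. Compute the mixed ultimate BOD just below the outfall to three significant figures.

25.1 mg/L

Flow-weighted mixing: C = (Q_r C_r + Q_w C_w)/(Q_r + Q_w)
= (38600×2.89 + 12500×93.6)/(38600 + 12500) = 1.282×10^6/51100 = 25.08 mg/L.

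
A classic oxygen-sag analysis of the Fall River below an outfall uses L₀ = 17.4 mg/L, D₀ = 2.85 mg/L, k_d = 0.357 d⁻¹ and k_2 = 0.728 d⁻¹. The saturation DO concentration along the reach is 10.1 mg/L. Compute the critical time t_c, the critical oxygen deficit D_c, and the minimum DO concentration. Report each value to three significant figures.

t_c = [1/(k_2−k_d)] ln[(k_2/k_d)(1 − D₀(k_2−k_d)/(k_d L₀))]
= [1/(0.728−0.357)] ln[(0.728/0.357)(1 − 2.85×0.3710/(0.357×17.4))]
= (1/0.3710) ln[2.039 × 0.8298] = 2.695 × ln(1.692) = 2.695 × 0.5260 = 1.418 d.
L(t_c) = L₀ e^(−k_d t_c) = 17.4 × 0.6028 = 10.49 mg/L, and at the critical point k_2 D_c = k_d L, so D_c = (0.357/0.728) × 10.49 = 5.144 mg/L.
Minimum DO = C_s − D_c = 10.1 − 5.144 = 4.956 mg/L.

t_c ≈ 1.42 d; D_c ≈ 5.14 mg/L; min DO ≈ 4.96 mg/L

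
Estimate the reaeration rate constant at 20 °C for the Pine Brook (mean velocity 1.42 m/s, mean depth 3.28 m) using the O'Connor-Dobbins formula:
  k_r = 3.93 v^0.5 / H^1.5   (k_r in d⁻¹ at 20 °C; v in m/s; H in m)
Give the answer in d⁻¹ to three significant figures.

k_r ≈ 0.788 d⁻¹

k_r = 3.93 × 1.42^0.5 / 3.28^1.5 = 3.93 × 1.192 / 5.940 = 0.7884 d⁻¹.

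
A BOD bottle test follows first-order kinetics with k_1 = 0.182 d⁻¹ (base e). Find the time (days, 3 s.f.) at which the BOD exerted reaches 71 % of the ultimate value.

y/L₀ = 1 − e^(−k_1 t) = 0.71 ⇒ e^(−k_1 t) = 0.290
t = −ln(0.290) / 0.182 = 1.238 / 0.182 = 6.802 d.

t ≈ 6.80 d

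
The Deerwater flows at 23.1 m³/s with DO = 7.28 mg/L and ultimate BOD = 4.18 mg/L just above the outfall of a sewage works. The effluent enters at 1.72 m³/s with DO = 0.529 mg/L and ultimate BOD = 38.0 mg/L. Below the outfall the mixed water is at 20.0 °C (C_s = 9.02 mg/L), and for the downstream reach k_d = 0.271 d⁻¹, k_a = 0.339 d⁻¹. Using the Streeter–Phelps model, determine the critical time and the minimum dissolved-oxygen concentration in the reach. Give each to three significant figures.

Mixed DO = (23.1×7.28 + 1.72×0.529)/(23.1+1.72) = 169.1/24.82 = 6.812 mg/L.
Mixed L₀ = (23.1×4.18 + 1.72×38.0)/(24.82) = 161.9/24.82 = 6.524 mg/L.
Initial deficit D₀ = C_s − DO₀ = 9.02 − 6.812 = 2.208 mg/L.
t_c = (1/0.06800) ln[(0.339/0.271)(1 − 2.208×0.06800/(0.271×6.524))] = 14.71 × ln(1.145) = 1.987 d.
D_c = (0.271/0.339) × 6.524 × e^(−0.271×1.987) = 0.7994 × 6.524 × 0.5836 = 3.043 mg/L.
Minimum DO = 9.02 − 3.043 = 5.977 mg/L.

t_c ≈ 1.99 d; minimum DO ≈ 5.98 mg/L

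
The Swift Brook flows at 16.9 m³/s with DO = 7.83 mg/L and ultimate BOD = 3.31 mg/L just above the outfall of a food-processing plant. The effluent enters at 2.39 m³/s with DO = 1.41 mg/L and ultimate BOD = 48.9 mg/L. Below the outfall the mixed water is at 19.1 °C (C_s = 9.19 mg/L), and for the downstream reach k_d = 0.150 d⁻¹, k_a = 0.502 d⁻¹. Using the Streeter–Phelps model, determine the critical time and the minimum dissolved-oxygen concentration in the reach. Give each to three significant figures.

Mixed DO = (16.9×7.83 + 2.39×1.41)/(16.9+2.39) = 135.7/19.29 = 7.035 mg/L.
Mixed L₀ = (16.9×3.31 + 2.39×48.9)/(19.29) = 172.8/19.29 = 8.959 mg/L.
Initial deficit D₀ = C_s − DO₀ = 9.19 − 7.035 = 2.155 mg/L.
t_c = (1/0.3520) ln[(0.502/0.150)(1 − 2.155×0.3520/(0.150×8.959))] = 2.841 × ln(1.457) = 1.069 d.
D_c = (0.150/0.502) × 8.959 × e^(−0.150×1.069) = 0.2988 × 8.959 × 0.8518 = 2.280 mg/L.
Minimum DO = 9.19 − 2.280 = 6.910 mg/L.

t_c ≈ 1.07 d; minimum DO ≈ 6.91 mg/L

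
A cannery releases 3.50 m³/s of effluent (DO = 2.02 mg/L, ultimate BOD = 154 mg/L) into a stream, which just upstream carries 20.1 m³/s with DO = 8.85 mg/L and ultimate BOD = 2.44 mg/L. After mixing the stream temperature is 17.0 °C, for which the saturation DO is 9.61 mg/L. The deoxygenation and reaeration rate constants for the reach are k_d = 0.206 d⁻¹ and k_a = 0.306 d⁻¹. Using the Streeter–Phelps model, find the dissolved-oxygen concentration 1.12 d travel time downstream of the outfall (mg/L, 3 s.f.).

Mixed DO = (20.1×8.85 + 3.50×2.02)/(20.1+3.50) = 185.0/23.60 = 7.837 mg/L.
Mixed L₀ = (20.1×2.44 + 3.50×154)/(23.60) = 588.0/23.60 = 24.92 mg/L.
Initial deficit D₀ = C_s − DO₀ = 9.61 − 7.837 = 1.773 mg/L.
D(1.12) = [0.206×24.92/(0.306−0.206)](e^(−0.206×1.12) − e^(−0.306×1.12)) + 1.773 e^(−0.306×1.12)
= 51.33 × (0.7940 − 0.7098) + 1.773 × 0.7098 = 5.577 mg/L.
DO = 9.61 − 5.577 = 4.033 mg/L.

DO ≈ 4.03 mg/L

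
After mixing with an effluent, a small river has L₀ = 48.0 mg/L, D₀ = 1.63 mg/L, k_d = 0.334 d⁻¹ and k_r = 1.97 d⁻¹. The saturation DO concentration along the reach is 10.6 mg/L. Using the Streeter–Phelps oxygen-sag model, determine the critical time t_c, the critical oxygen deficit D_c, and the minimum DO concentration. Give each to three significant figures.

t_c ≈ 0.974 d; D_c ≈ 5.88 mg/L; min DO ≈ 4.72 mg/L

With k_r/k_d = 5.898 and 1 − D₀(k_r−k_d)/(k_d L₀) = 0.8337,
t_c = ln(5.898 × 0.8337) / (1.97 − 0.334) = ln(4.917) / 1.636 = 1.593/1.636 = 0.9735 d.
L(t_c) = L₀ e^(−k_d t_c) = 48.0 × 0.7224 = 34.68 mg/L, and at the critical point k_r D_c = k_d L, so D_c = (0.334/1.97) × 34.68 = 5.879 mg/L.
Minimum DO = C_s − D_c = 10.6 − 5.879 = 4.721 mg/L.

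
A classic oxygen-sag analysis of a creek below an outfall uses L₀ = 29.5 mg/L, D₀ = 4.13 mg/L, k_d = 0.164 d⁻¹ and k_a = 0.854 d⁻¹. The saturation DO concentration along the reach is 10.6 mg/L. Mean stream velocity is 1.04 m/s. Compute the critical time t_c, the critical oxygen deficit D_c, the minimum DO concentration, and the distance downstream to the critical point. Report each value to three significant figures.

t_c ≈ 1.10 d; D_c ≈ 4.73 mg/L; min DO ≈ 5.87 mg/L; x_c ≈ 99.1 km

t_c = [1/(k_a−k_d)] ln[(k_a/k_d)(1 − D₀(k_a−k_d)/(k_d L₀))]
= [1/(0.854−0.164)] ln[(0.854/0.164)(1 − 4.13×0.6900/(0.164×29.5))]
= (1/0.6900) ln[5.207 × 0.4110] = 1.449 × ln(2.140) = 1.449 × 0.7608 = 1.103 d.
L(t_c) = L₀ e^(−k_d t_c) = 29.5 × 0.8346 = 24.62 mg/L, and at the critical point k_a D_c = k_d L, so D_c = (0.164/0.854) × 24.62 = 4.728 mg/L.
Minimum DO = C_s − D_c = 10.6 − 4.728 = 5.872 mg/L.
x_c = v t_c = 1.04 m/s × 1.103 d × 86400 s/d = 99080 m ≈ 99.1 km.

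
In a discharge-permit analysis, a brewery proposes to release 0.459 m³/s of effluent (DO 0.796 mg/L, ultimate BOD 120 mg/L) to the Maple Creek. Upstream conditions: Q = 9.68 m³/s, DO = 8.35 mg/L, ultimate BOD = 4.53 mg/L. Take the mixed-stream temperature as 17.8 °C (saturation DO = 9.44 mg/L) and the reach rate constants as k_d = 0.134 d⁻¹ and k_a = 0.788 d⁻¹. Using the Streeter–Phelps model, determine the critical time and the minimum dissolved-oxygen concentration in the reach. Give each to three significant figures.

Mixed DO = (9.68×8.35 + 0.459×0.796)/(9.68+0.459) = 81.19/10.14 = 8.008 mg/L.
Mixed L₀ = (9.68×4.53 + 0.459×120)/(10.14) = 98.93/10.14 = 9.757 mg/L.
Initial deficit D₀ = C_s − DO₀ = 9.44 − 8.008 = 1.432 mg/L.
t_c = (1/0.6540) ln[(0.788/0.134)(1 − 1.432×0.6540/(0.134×9.757))] = 1.529 × ln(1.669) = 0.7828 d.
D_c = (0.134/0.788) × 9.757 × e^(−0.134×0.7828) = 0.1701 × 9.757 × 0.9004 = 1.494 mg/L.
Minimum DO = 9.44 − 1.494 = 7.946 mg/L.

t_c ≈ 0.783 d; minimum DO ≈ 7.95 mg/L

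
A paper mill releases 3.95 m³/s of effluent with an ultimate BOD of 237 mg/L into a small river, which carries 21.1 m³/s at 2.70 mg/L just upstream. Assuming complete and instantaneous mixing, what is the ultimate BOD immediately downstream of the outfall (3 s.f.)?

Flow-weighted mixing: C = (Q_r C_r + Q_w C_w)/(Q_r + Q_w)
= (21.1×2.70 + 3.95×237)/(21.1 + 3.95) = 993.1/25.05 = 39.65 mg/L.

39.6 mg/L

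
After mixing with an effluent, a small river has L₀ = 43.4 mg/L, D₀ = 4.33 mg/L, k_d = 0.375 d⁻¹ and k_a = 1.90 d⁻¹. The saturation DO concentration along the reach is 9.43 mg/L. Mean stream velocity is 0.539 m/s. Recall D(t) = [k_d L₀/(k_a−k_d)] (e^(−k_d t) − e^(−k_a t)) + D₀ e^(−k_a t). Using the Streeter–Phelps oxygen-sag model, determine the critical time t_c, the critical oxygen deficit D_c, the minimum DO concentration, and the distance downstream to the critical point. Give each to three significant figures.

At the critical point dD/dt = 0, so k_d L₀ e^(−k_d t) = k_a D. Substituting D(t) from the Streeter–Phelps equation and solving for t gives
t_c = ln[(k_a/k_d)(1 − D₀(k_a−k_d)/(k_d L₀))] / (k_a−k_d).
Here k_a−k_d = 1.525 d⁻¹ and 1 − D₀(k_a−k_d)/(k_d L₀) = 1 − 4.33×1.525/(0.375×43.4) = 0.5943, so
t_c = ln(5.067 × 0.5943) / 1.525 = 1.102 / 1.525 = 0.7228 d.
L(t_c) = L₀ e^(−k_d t_c) = 43.4 × 0.7626 = 33.10 mg/L, and at the critical point k_a D_c = k_d L, so D_c = (0.375/1.90) × 33.10 = 6.532 mg/L.
Minimum DO = C_s − D_c = 9.43 − 6.532 = 2.898 mg/L.
x_c = v t_c = 0.539 m/s × 0.7228 d × 86400 s/d = 33660 m ≈ 33.7 km.

t_c ≈ 0.723 d; D_c ≈ 6.53 mg/L; min DO ≈ 2.90 mg/L; x_c ≈ 33.7 km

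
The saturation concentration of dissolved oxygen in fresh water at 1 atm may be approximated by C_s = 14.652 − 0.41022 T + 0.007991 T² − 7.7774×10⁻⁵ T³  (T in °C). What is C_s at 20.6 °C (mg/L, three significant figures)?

C_s = 14.652 − 0.41022×20.6 + 0.007991×20.6² − 7.7774×10⁻⁵×20.6³ = 8.913 mg/L.

C_s ≈ 8.91 mg/L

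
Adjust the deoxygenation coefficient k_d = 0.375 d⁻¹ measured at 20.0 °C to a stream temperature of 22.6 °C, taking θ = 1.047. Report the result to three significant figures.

k_d ≈ 0.423 d⁻¹

k_d(T₂) = k_d(T₁) · θ^(T₂−T₁) = 0.375 × 1.047^(22.6−20.0)
= 0.375 × 1.047^2.60 = 0.375 × 1.127 = 0.4226 d⁻¹.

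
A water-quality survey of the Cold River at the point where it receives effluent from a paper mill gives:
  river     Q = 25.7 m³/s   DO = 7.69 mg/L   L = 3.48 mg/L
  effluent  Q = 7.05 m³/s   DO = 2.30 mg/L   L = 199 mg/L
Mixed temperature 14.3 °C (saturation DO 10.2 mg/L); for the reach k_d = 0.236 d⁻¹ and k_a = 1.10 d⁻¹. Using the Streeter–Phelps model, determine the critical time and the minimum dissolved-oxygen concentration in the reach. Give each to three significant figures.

Mixed DO = (25.7×7.69 + 7.05×2.30)/(25.7+7.05) = 213.8/32.75 = 6.530 mg/L.
Mixed L₀ = (25.7×3.48 + 7.05×199)/(32.75) = 1492/32.75 = 45.57 mg/L.
Initial deficit D₀ = C_s − DO₀ = 10.2 − 6.530 = 3.670 mg/L.
t_c = (1/0.8640) ln[(1.10/0.236)(1 − 3.670×0.8640/(0.236×45.57))] = 1.157 × ln(3.287) = 1.377 d.
D_c = (0.236/1.10) × 45.57 × e^(−0.236×1.377) = 0.2145 × 45.57 × 0.7225 = 7.064 mg/L.
Minimum DO = 10.2 − 7.064 = 3.136 mg/L.

t_c ≈ 1.38 d; minimum DO ≈ 3.14 mg/L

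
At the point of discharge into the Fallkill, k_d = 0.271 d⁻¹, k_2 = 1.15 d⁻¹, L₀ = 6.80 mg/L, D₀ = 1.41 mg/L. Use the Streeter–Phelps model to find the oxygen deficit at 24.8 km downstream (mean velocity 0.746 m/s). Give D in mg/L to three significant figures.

D ≈ 1.45 mg/L

Travel time t = x/v = 24.8 km / (0.746 m/s) = 24800 m / 0.746 m/s = 33240 s = 0.3848 d.
k_d L₀/(k_2−k_d) = 0.271×6.80/(1.15−0.271) = 1.843/0.8790 = 2.096 mg/L.
e^(−k_d t) = e^(−0.271×0.3848) = 0.9010; e^(−k_2 t) = e^(−1.15×0.3848) = 0.6424.
D = 2.096 × (0.9010 − 0.6424) + 1.41 × 0.6424 = 0.5420 + 0.9058 = 1.448 mg/L.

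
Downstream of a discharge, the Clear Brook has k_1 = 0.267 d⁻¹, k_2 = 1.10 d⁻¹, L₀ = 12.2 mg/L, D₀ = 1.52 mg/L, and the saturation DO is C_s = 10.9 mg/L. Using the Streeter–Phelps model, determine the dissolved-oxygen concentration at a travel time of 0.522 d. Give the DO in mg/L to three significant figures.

DO ≈ 8.84 mg/L

k_1 L₀/(k_2−k_1) = 0.267×12.2/(1.10−0.267) = 3.257/0.8330 = 3.910 mg/L.
e^(−k_1 t) = e^(−0.267×0.5220) = 0.8699; e^(−k_2 t) = e^(−1.10×0.5220) = 0.5632.
D = 3.910 × (0.8699 − 0.5632) + 1.52 × 0.5632 = 1.200 + 0.8560 = 2.056 mg/L.
DO = C_s − D = 10.9 − 2.056 = 8.844 mg/L.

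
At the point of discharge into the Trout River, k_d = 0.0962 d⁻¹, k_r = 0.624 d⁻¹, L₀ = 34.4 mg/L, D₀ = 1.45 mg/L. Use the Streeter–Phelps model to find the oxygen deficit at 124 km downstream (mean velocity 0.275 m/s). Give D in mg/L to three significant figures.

Travel time t = x/v = 124 km / (0.275 m/s) = 124000 m / 0.275 m/s = 450900 s = 5.219 d.
k_d L₀/(k_r−k_d) = 0.0962×34.4/(0.624−0.0962) = 3.309/0.5278 = 6.270 mg/L.
e^(−k_d t) = e^(−0.0962×5.219) = 0.6053; e^(−k_r t) = e^(−0.624×5.219) = 0.03852.
D = 6.270 × (0.6053 − 0.03852) + 1.45 × 0.03852 = 3.554 + 0.05585 = 3.609 mg/L.

D ≈ 3.61 mg/L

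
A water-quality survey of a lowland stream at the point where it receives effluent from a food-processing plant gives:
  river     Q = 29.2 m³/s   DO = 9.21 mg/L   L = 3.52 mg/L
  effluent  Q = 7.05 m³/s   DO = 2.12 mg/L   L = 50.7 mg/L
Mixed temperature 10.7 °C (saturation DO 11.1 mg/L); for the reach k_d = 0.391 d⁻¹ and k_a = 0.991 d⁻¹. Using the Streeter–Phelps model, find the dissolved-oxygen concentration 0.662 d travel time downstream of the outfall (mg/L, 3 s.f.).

Mixed DO = (29.2×9.21 + 7.05×2.12)/(29.2+7.05) = 283.9/36.25 = 7.831 mg/L.
Mixed L₀ = (29.2×3.52 + 7.05×50.7)/(36.25) = 460.2/36.25 = 12.70 mg/L.
Initial deficit D₀ = C_s − DO₀ = 11.1 − 7.831 = 3.269 mg/L.
D(0.662) = [0.391×12.70/(0.991−0.391)](e^(−0.391×0.662) − e^(−0.991×0.662)) + 3.269 e^(−0.991×0.662)
= 8.273 × (0.7719 − 0.5189) + 3.269 × 0.5189 = 3.790 mg/L.
DO = 11.1 − 3.790 = 7.310 mg/L.

DO ≈ 7.31 mg/L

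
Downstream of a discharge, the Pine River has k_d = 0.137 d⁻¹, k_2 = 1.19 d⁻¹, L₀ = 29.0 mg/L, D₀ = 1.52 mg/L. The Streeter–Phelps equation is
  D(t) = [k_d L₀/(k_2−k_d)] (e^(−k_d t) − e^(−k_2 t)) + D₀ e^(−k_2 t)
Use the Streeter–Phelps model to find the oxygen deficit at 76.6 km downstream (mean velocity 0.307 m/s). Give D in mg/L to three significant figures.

Travel time t = x/v = 76.6 km / (0.307 m/s) = 76600 m / 0.307 m/s = 249500 s = 2.888 d.
k_d L₀/(k_2−k_d) = 0.137×29.0/(1.19−0.137) = 3.973/1.053 = 3.773 mg/L.
e^(−k_d t) = e^(−0.137×2.888) = 0.6733; e^(−k_2 t) = e^(−1.19×2.888) = 0.03218.
D = 3.773 × (0.6733 − 0.03218) + 1.52 × 0.03218 = 2.419 + 0.04891 = 2.468 mg/L.

D ≈ 2.47 mg/L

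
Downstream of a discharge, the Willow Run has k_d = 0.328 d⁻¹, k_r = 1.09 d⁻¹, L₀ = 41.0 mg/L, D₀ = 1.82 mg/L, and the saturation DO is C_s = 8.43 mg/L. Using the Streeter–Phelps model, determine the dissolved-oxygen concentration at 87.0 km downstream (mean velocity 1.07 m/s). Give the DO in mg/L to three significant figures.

DO ≈ 1.14 mg/L

Travel time t = x/v = 87.0 km / (1.07 m/s) = 87000 m / 1.07 m/s = 81310 s = 0.9411 d.
k_d L₀/(k_r−k_d) = 0.328×41.0/(1.09−0.328) = 13.45/0.7620 = 17.65 mg/L.
e^(−k_d t) = e^(−0.328×0.9411) = 0.7344; e^(−k_r t) = e^(−1.09×0.9411) = 0.3585.
D = 17.65 × (0.7344 − 0.3585) + 1.82 × 0.3585 = 6.634 + 0.6525 = 7.287 mg/L.
DO = C_s − D = 8.43 − 7.287 = 1.143 mg/L.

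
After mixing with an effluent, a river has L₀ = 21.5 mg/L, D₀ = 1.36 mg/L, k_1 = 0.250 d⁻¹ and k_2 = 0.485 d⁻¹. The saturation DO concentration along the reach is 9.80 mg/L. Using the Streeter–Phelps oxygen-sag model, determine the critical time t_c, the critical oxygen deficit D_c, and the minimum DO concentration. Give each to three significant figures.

t_c ≈ 2.56 d; D_c ≈ 5.85 mg/L; min DO ≈ 3.95 mg/L

With k_2/k_1 = 1.940 and 1 − D₀(k_2−k_1)/(k_1 L₀) = 0.9405,
t_c = ln(1.940 × 0.9405) / (0.485 − 0.250) = ln(1.825) / 0.2350 = 0.6014/0.2350 = 2.559 d.
L(t_c) = L₀ e^(−k_1 t_c) = 21.5 × 0.5274 = 11.34 mg/L, and at the critical point k_2 D_c = k_1 L, so D_c = (0.250/0.485) × 11.34 = 5.845 mg/L.
Minimum DO = C_s − D_c = 9.80 − 5.845 = 3.955 mg/L.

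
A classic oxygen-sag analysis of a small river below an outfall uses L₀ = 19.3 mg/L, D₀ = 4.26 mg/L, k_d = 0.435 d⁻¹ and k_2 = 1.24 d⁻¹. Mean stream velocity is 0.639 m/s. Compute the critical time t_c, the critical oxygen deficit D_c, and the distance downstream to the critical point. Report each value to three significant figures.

t_c ≈ 0.649 d; D_c ≈ 5.11 mg/L; x_c ≈ 35.8 km

t_c = [1/(k_2−k_d)] ln[(k_2/k_d)(1 − D₀(k_2−k_d)/(k_d L₀))]
= [1/(1.24−0.435)] ln[(1.24/0.435)(1 − 4.26×0.8050/(0.435×19.3))]
= (1/0.8050) ln[2.851 × 0.5915] = 1.242 × ln(1.686) = 1.242 × 0.5225 = 0.6490 d.
L(t_c) = L₀ e^(−k_d t_c) = 19.3 × 0.7540 = 14.55 mg/L, and at the critical point k_2 D_c = k_d L, so D_c = (0.435/1.24) × 14.55 = 5.105 mg/L.
x_c = v t_c = 0.639 m/s × 0.6490 d × 86400 s/d = 35830 m ≈ 35.8 km.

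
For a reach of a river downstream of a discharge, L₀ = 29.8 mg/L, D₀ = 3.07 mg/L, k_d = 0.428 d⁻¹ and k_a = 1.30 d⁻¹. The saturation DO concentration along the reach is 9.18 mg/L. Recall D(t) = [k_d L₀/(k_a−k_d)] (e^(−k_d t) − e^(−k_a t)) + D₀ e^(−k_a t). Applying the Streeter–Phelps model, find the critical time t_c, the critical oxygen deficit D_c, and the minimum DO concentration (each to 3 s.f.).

t_c ≈ 1.00 d; D_c ≈ 6.38 mg/L; min DO ≈ 2.80 mg/L

With k_a/k_d = 3.037 and 1 − D₀(k_a−k_d)/(k_d L₀) = 0.7901,
t_c = ln(3.037 × 0.7901) / (1.30 − 0.428) = ln(2.400) / 0.8720 = 0.8754/0.8720 = 1.004 d.
D_c = (k_d/k_a) L₀ e^(−k_d t_c) = (0.428/1.30) × 29.8 × e^(−0.428×1.004) = 0.3292 × 29.8 × 0.6507 = 6.384 mg/L.
Minimum DO = C_s − D_c = 9.18 − 6.384 = 2.796 mg/L.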